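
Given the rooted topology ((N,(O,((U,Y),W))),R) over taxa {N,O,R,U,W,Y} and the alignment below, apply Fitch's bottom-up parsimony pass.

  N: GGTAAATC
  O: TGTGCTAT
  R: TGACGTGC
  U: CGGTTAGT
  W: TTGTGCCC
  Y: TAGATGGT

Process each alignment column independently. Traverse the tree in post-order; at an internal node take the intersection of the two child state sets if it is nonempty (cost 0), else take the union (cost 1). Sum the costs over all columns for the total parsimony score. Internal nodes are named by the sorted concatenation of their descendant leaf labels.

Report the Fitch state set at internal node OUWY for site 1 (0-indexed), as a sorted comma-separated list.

UY@0: {C} ∪ {T} = {C,T} (union, +1)
UWY@0: {C,T} ∩ {T} = {T} (intersection, +0)
OUWY@0: {T} ∩ {T} = {T} (intersection, +0)
NOUWY@0: {G} ∪ {T} = {G,T} (union, +1)
NORUWY@0: {G,T} ∩ {T} = {T} (intersection, +0)
UY@1: {G} ∪ {A} = {A,G} (union, +1)
UWY@1: {A,G} ∪ {T} = {A,G,T} (union, +1)
OUWY@1: {G} ∩ {A,G,T} = {G} (intersection, +0)
NOUWY@1: {G} ∩ {G} = {G} (intersection, +0)
NORUWY@1: {G} ∩ {G} = {G} (intersection, +0)
UY@2: {G} ∩ {G} = {G} (intersection, +0)
UWY@2: {G} ∩ {G} = {G} (intersection, +0)
OUWY@2: {T} ∪ {G} = {G,T} (union, +1)
NOUWY@2: {T} ∩ {G,T} = {T} (intersection, +0)
NORUWY@2: {T} ∪ {A} = {A,T} (union, +1)
UY@3: {T} ∪ {A} = {A,T} (union, +1)
UWY@3: {A,T} ∩ {T} = {T} (intersection, +0)
OUWY@3: {G} ∪ {T} = {G,T} (union, +1)
NOUWY@3: {A} ∪ {G,T} = {A,G,T} (union, +1)
NORUWY@3: {A,G,T} ∪ {C} = {A,C,G,T} (union, +1)
UY@4: {T} ∩ {T} = {T} (intersection, +0)
UWY@4: {T} ∪ {G} = {G,T} (union, +1)
OUWY@4: {C} ∪ {G,T} = {C,G,T} (union, +1)
NOUWY@4: {A} ∪ {C,G,T} = {A,C,G,T} (union, +1)
NORUWY@4: {A,C,G,T} ∩ {G} = {G} (intersection, +0)
UY@5: {A} ∪ {G} = {A,G} (union, +1)
UWY@5: {A,G} ∪ {C} = {A,C,G} (union, +1)
OUWY@5: {T} ∪ {A,C,G} = {A,C,G,T} (union, +1)
NOUWY@5: {A} ∩ {A,C,G,T} = {A} (intersection, +0)
NORUWY@5: {A} ∪ {T} = {A,T} (union, +1)
UY@6: {G} ∩ {G} = {G} (intersection, +0)
UWY@6: {G} ∪ {C} = {C,G} (union, +1)
OUWY@6: {A} ∪ {C,G} = {A,C,G} (union, +1)
NOUWY@6: {T} ∪ {A,C,G} = {A,C,G,T} (union, +1)
NORUWY@6: {A,C,G,T} ∩ {G} = {G} (intersection, +0)
UY@7: {T} ∩ {T} = {T} (intersection, +0)
UWY@7: {T} ∪ {C} = {C,T} (union, +1)
OUWY@7: {T} ∩ {C,T} = {T} (intersection, +0)
NOUWY@7: {C} ∪ {T} = {C,T} (union, +1)
NORUWY@7: {C,T} ∩ {C} = {C} (intersection, +0)
per-site changes: [2, 2, 2, 4, 3, 4, 3, 2]; total = 22

G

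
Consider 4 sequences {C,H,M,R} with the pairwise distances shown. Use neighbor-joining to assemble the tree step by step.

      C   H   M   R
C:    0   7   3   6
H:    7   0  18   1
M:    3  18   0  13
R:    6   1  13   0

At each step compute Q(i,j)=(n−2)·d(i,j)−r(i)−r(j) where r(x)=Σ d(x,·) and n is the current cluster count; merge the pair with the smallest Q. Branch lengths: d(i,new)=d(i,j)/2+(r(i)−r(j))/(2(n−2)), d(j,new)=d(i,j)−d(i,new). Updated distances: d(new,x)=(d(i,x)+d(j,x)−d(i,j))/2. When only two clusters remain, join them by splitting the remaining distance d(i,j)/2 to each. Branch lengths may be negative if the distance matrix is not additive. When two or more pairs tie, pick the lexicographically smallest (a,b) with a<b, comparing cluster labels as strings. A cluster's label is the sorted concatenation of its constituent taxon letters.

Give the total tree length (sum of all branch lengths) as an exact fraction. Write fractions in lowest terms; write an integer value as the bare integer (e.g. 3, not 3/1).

13

step 1: merge (C,M) at d=3, Q=-44; branch lengths C→-3, M→6; new cluster CM
  updated: d(CM,H)=11, d(CM,R)=8
step 2: merge (CM,H) at d=11, Q=-20; branch lengths CM→9, H→2; new cluster CHM
  updated: d(CHM,R)=-1
step 3: merge (CHM,R) at d=-1; branch lengths CHM→-1/2, R→-1/2; new cluster CHMR
final tree: (((C:-3,M:6):9,H:2):-1/2,R:-1/2)
total length: 13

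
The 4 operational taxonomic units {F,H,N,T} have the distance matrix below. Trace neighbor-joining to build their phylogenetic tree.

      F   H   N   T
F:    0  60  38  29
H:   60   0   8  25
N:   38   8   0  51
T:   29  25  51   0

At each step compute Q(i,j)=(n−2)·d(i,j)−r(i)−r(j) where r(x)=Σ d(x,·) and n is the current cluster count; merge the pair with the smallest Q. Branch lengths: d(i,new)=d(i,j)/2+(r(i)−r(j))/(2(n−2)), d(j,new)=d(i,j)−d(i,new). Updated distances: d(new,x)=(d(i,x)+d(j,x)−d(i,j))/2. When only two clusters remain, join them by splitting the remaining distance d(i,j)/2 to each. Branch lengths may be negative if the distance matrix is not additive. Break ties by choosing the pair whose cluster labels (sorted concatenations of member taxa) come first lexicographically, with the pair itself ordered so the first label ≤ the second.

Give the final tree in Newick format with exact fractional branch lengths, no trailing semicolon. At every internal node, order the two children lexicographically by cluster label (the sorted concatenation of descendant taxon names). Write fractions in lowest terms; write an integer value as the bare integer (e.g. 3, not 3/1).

iteration 1: select F,T (d=29, Q=-174); attach at lengths (20, 9); label the merged cluster FT
  updated: d(FT,H)=28, d(FT,N)=30
iteration 2: select FT,H (d=28, Q=-66); attach at lengths (25, 3); label the merged cluster FHT
  updated: d(FHT,N)=5
iteration 3: select FHT,N (d=5); attach at lengths (5/2, 5/2); label the merged cluster FHNT
final tree: (((F:20,T:9):25,H:3):5/2,N:5/2)
total length: 62

(((F:20,T:9):25,H:3):5/2,N:5/2)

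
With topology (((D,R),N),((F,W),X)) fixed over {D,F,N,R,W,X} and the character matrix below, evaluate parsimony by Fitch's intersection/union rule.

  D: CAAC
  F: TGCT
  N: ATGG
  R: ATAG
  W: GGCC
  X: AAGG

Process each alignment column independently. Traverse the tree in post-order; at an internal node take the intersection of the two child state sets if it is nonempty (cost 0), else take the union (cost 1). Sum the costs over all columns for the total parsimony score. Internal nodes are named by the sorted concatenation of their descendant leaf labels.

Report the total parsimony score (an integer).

DR@0: {C} ∪ {A} = {A,C} (union, +1)
DNR@0: {A,C} ∩ {A} = {A} (intersection, +0)
FW@0: {T} ∪ {G} = {G,T} (union, +1)
FWX@0: {G,T} ∪ {A} = {A,G,T} (union, +1)
DFNRWX@0: {A} ∩ {A,G,T} = {A} (intersection, +0)
DR@1: {A} ∪ {T} = {A,T} (union, +1)
DNR@1: {A,T} ∩ {T} = {T} (intersection, +0)
FW@1: {G} ∩ {G} = {G} (intersection, +0)
FWX@1: {G} ∪ {A} = {A,G} (union, +1)
DFNRWX@1: {T} ∪ {A,G} = {A,G,T} (union, +1)
DR@2: {A} ∩ {A} = {A} (intersection, +0)
DNR@2: {A} ∪ {G} = {A,G} (union, +1)
FW@2: {C} ∩ {C} = {C} (intersection, +0)
FWX@2: {C} ∪ {G} = {C,G} (union, +1)
DFNRWX@2: {A,G} ∩ {C,G} = {G} (intersection, +0)
DR@3: {C} ∪ {G} = {C,G} (union, +1)
DNR@3: {C,G} ∩ {G} = {G} (intersection, +0)
FW@3: {T} ∪ {C} = {C,T} (union, +1)
FWX@3: {C,T} ∪ {G} = {C,G,T} (union, +1)
DFNRWX@3: {G} ∩ {C,G,T} = {G} (intersection, +0)
per-site changes: [3, 3, 2, 3]; total = 11

11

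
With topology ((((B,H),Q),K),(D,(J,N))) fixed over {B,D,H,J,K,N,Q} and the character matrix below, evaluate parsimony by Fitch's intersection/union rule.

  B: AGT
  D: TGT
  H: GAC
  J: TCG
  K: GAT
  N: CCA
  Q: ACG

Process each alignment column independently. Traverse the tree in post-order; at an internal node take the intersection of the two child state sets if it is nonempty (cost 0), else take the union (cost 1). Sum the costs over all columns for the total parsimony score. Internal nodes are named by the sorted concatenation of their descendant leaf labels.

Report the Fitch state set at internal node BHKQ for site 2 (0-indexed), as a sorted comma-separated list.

site 0, node BH: B={A} ∪ H={G} → {A,G} (+1)
site 0, node BHQ: BH={A,G} ∩ Q={A} → {A} (+0)
site 0, node BHKQ: BHQ={A} ∪ K={G} → {A,G} (+1)
site 0, node JN: J={T} ∪ N={C} → {C,T} (+1)
site 0, node DJN: D={T} ∩ JN={C,T} → {T} (+0)
site 0, node BDHJKNQ: BHKQ={A,G} ∪ DJN={T} → {A,G,T} (+1)
site 1, node BH: B={G} ∪ H={A} → {A,G} (+1)
site 1, node BHQ: BH={A,G} ∪ Q={C} → {A,C,G} (+1)
site 1, node BHKQ: BHQ={A,C,G} ∩ K={A} → {A} (+0)
site 1, node JN: J={C} ∩ N={C} → {C} (+0)
site 1, node DJN: D={G} ∪ JN={C} → {C,G} (+1)
site 1, node BDHJKNQ: BHKQ={A} ∪ DJN={C,G} → {A,C,G} (+1)
site 2, node BH: B={T} ∪ H={C} → {C,T} (+1)
site 2, node BHQ: BH={C,T} ∪ Q={G} → {C,G,T} (+1)
site 2, node BHKQ: BHQ={C,G,T} ∩ K={T} → {T} (+0)
site 2, node JN: J={G} ∪ N={A} → {A,G} (+1)
site 2, node DJN: D={T} ∪ JN={A,G} → {A,G,T} (+1)
site 2, node BDHJKNQ: BHKQ={T} ∩ DJN={A,G,T} → {T} (+0)
per-site changes: [4, 4, 4]; total = 12

T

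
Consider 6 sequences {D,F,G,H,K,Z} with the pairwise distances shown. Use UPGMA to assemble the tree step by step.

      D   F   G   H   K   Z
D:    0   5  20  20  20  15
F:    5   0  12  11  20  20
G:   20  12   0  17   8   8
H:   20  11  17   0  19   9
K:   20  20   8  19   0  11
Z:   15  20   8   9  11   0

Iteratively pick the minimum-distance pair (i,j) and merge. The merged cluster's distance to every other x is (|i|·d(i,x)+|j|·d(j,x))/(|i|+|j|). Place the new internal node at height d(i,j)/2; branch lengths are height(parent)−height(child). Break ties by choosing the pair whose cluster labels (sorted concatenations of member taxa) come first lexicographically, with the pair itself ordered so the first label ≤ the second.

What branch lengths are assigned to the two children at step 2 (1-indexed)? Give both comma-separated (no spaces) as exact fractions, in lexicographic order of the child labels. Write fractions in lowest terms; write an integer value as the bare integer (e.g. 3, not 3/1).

4,4

step 1: merge (D,F) at d=5; branch lengths D→5/2, F→5/2; new cluster DF
  updated: d(DF,G)=16, d(DF,H)=31/2, d(DF,K)=20, d(DF,Z)=35/2
step 2: merge (G,K) at d=8; branch lengths G→4, K→4; new cluster GK
  updated: d(DF,GK)=18, d(GK,H)=18, d(GK,Z)=19/2
step 3: merge (H,Z) at d=9; branch lengths H→9/2, Z→9/2; new cluster HZ
  updated: d(DF,HZ)=33/2, d(GK,HZ)=55/4
step 4: merge (GK,HZ) at d=55/4; branch lengths GK→23/8, HZ→19/8; new cluster GHKZ
  updated: d(DF,GHKZ)=69/4
step 5: merge (DF,GHKZ) at d=69/4; branch lengths DF→49/8, GHKZ→7/4; new cluster DFGHKZ
final tree: ((D:5/2,F:5/2):49/8,((G:4,K:4):23/8,(H:9/2,Z:9/2):19/8):7/4)
total length: 281/8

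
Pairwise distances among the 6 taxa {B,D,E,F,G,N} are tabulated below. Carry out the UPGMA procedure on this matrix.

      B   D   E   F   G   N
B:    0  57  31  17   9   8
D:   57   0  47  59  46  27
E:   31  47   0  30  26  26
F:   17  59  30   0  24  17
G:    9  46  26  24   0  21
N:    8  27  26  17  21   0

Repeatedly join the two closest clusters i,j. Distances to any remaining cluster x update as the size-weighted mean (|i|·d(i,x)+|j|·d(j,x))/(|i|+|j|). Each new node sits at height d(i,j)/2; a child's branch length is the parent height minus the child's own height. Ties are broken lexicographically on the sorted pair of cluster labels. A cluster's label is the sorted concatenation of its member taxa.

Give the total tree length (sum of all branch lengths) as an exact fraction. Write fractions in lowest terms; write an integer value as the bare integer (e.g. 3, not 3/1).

9899/120

step 1: merge (B,N) at d=8; branch lengths B→4, N→4; new cluster BN
  updated: d(BN,D)=42, d(BN,E)=57/2, d(BN,F)=17, d(BN,G)=15
step 2: merge (BN,G) at d=15; branch lengths BN→7/2, G→15/2; new cluster BGN
  updated: d(BGN,D)=130/3, d(BGN,E)=83/3, d(BGN,F)=58/3
step 3: merge (BGN,F) at d=58/3; branch lengths BGN→13/6, F→29/3; new cluster BFGN
  updated: d(BFGN,D)=189/4, d(BFGN,E)=113/4
step 4: merge (BFGN,E) at d=113/4; branch lengths BFGN→107/24, E→113/8; new cluster BEFGN
  updated: d(BEFGN,D)=236/5
step 5: merge (BEFGN,D) at d=236/5; branch lengths BEFGN→379/40, D→118/5; new cluster BDEFGN
final tree: (((((B:4,N:4):7/2,G:15/2):13/6,F:29/3):107/24,E:113/8):379/40,D:118/5)
total length: 9899/120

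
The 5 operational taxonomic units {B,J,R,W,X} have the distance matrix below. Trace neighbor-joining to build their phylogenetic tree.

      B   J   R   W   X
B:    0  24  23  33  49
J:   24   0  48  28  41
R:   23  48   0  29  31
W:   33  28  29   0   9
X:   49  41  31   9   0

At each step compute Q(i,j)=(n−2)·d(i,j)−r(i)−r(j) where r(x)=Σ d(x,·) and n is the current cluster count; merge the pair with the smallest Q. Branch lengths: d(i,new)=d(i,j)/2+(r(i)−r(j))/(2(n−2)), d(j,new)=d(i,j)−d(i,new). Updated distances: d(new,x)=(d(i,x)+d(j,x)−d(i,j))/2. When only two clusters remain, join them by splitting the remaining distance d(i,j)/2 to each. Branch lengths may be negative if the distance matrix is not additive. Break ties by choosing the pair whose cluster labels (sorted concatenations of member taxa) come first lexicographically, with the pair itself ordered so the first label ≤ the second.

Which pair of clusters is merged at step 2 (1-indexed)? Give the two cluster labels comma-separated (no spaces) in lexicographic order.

B,J

1. join W+X (d=9, Q=-202) ⇒ WX; edges |W|=-2/3, |X|=29/3
  updated: d(B,WX)=73/2, d(J,WX)=30, d(R,WX)=51/2
2. join B+J (d=24, Q=-275/2) ⇒ BJ; edges |B|=59/8, |J|=133/8
  updated: d(BJ,R)=47/2, d(BJ,WX)=85/4
3. join BJ+R (d=47/2, Q=-281/4) ⇒ BJR; edges |BJ|=77/8, |R|=111/8
  updated: d(BJR,WX)=93/8
4. join BJR+WX (d=93/8) ⇒ BJRWX; edges |BJR|=93/16, |WX|=93/16
final tree: (((B:59/8,J:133/8):77/8,R:111/8):93/16,(W:-2/3,X:29/3):93/16)
total length: 545/8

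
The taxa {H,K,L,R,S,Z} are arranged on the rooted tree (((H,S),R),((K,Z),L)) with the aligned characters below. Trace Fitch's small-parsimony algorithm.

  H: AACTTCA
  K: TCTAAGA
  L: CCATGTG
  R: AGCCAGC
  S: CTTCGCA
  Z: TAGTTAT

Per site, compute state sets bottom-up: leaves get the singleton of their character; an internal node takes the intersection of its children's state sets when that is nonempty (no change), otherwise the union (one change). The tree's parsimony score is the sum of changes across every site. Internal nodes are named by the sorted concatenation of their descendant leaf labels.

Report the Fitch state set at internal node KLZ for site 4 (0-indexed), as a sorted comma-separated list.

A,G,T

HS@0: {A} ∪ {C} = {A,C} (union, +1)
HRS@0: {A,C} ∩ {A} = {A} (intersection, +0)
KZ@0: {T} ∩ {T} = {T} (intersection, +0)
KLZ@0: {T} ∪ {C} = {C,T} (union, +1)
HKLRSZ@0: {A} ∪ {C,T} = {A,C,T} (union, +1)
HS@1: {A} ∪ {T} = {A,T} (union, +1)
HRS@1: {A,T} ∪ {G} = {A,G,T} (union, +1)
KZ@1: {C} ∪ {A} = {A,C} (union, +1)
KLZ@1: {A,C} ∩ {C} = {C} (intersection, +0)
HKLRSZ@1: {A,G,T} ∪ {C} = {A,C,G,T} (union, +1)
HS@2: {C} ∪ {T} = {C,T} (union, +1)
HRS@2: {C,T} ∩ {C} = {C} (intersection, +0)
KZ@2: {T} ∪ {G} = {G,T} (union, +1)
KLZ@2: {G,T} ∪ {A} = {A,G,T} (union, +1)
HKLRSZ@2: {C} ∪ {A,G,T} = {A,C,G,T} (union, +1)
HS@3: {T} ∪ {C} = {C,T} (union, +1)
HRS@3: {C,T} ∩ {C} = {C} (intersection, +0)
KZ@3: {A} ∪ {T} = {A,T} (union, +1)
KLZ@3: {A,T} ∩ {T} = {T} (intersection, +0)
HKLRSZ@3: {C} ∪ {T} = {C,T} (union, +1)
HS@4: {T} ∪ {G} = {G,T} (union, +1)
HRS@4: {G,T} ∪ {A} = {A,G,T} (union, +1)
KZ@4: {A} ∪ {T} = {A,T} (union, +1)
KLZ@4: {A,T} ∪ {G} = {A,G,T} (union, +1)
HKLRSZ@4: {A,G,T} ∩ {A,G,T} = {A,G,T} (intersection, +0)
HS@5: {C} ∩ {C} = {C} (intersection, +0)
HRS@5: {C} ∪ {G} = {C,G} (union, +1)
KZ@5: {G} ∪ {A} = {A,G} (union, +1)
KLZ@5: {A,G} ∪ {T} = {A,G,T} (union, +1)
HKLRSZ@5: {C,G} ∩ {A,G,T} = {G} (intersection, +0)
HS@6: {A} ∩ {A} = {A} (intersection, +0)
HRS@6: {A} ∪ {C} = {A,C} (union, +1)
KZ@6: {A} ∪ {T} = {A,T} (union, +1)
KLZ@6: {A,T} ∪ {G} = {A,G,T} (union, +1)
HKLRSZ@6: {A,C} ∩ {A,G,T} = {A} (intersection, +0)
per-site changes: [3, 4, 4, 3, 4, 3, 3]; total = 24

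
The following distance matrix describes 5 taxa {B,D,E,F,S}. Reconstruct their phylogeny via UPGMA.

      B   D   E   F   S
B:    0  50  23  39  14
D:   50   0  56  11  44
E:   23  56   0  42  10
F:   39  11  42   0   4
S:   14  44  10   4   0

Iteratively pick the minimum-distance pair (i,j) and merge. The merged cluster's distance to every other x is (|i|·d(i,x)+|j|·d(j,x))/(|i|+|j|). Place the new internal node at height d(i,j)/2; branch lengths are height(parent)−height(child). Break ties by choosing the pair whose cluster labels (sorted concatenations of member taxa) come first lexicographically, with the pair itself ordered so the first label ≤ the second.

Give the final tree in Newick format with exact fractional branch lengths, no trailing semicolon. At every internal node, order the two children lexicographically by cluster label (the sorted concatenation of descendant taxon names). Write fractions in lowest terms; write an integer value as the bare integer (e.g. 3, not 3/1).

(((B:23/2,E:23/2):13/8,(F:2,S:2):89/8):7,D:161/8)

step 1: merge (F,S) at d=4; branch lengths F→2, S→2; new cluster FS
  updated: d(B,FS)=53/2, d(D,FS)=55/2, d(E,FS)=26
step 2: merge (B,E) at d=23; branch lengths B→23/2, E→23/2; new cluster BE
  updated: d(BE,D)=53, d(BE,FS)=105/4
step 3: merge (BE,FS) at d=105/4; branch lengths BE→13/8, FS→89/8; new cluster BEFS
  updated: d(BEFS,D)=161/4
step 4: merge (BEFS,D) at d=161/4; branch lengths BEFS→7, D→161/8; new cluster BDEFS
final tree: (((B:23/2,E:23/2):13/8,(F:2,S:2):89/8):7,D:161/8)
total length: 535/8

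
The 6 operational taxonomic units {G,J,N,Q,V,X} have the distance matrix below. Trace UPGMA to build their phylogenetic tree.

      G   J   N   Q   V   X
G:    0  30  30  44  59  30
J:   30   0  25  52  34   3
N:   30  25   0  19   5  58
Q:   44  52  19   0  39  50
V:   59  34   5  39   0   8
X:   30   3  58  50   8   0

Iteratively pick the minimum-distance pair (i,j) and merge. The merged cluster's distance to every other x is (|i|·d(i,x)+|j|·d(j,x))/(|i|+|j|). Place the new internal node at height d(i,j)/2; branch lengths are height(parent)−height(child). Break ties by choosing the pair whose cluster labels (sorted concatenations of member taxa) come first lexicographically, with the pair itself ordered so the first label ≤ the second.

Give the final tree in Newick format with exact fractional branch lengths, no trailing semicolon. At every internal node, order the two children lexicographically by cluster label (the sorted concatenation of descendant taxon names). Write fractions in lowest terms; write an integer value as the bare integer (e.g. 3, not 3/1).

iteration 1: select J,X (d=3); attach at lengths (3/2, 3/2); label the merged cluster JX
  updated: d(G,JX)=30, d(JX,N)=83/2, d(JX,Q)=51, d(JX,V)=21
iteration 2: select N,V (d=5); attach at lengths (5/2, 5/2); label the merged cluster NV
  updated: d(G,NV)=89/2, d(JX,NV)=125/4, d(NV,Q)=29
iteration 3: select NV,Q (d=29); attach at lengths (12, 29/2); label the merged cluster NQV
  updated: d(G,NQV)=133/3, d(JX,NQV)=227/6
iteration 4: select G,JX (d=30); attach at lengths (15, 27/2); label the merged cluster GJX
  updated: d(GJX,NQV)=40
iteration 5: select GJX,NQV (d=40); attach at lengths (5, 11/2); label the merged cluster GJNQVX
final tree: ((G:15,(J:3/2,X:3/2):27/2):5,((N:5/2,V:5/2):12,Q:29/2):11/2)
total length: 147/2

((G:15,(J:3/2,X:3/2):27/2):5,((N:5/2,V:5/2):12,Q:29/2):11/2)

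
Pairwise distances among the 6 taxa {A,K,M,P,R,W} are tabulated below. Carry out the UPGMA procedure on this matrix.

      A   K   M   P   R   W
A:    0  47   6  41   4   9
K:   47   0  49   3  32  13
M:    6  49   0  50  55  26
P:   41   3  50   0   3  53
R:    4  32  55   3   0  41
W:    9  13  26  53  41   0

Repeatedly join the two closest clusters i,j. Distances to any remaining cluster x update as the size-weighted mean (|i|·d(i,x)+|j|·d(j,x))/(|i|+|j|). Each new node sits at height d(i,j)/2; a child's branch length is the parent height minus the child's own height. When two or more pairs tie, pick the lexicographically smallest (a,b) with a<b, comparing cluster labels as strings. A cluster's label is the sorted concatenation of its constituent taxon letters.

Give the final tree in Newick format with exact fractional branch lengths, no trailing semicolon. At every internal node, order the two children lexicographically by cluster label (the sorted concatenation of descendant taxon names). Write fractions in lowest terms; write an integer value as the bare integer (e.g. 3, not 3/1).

step 1: merge (K,P) at d=3; branch lengths K→3/2, P→3/2; new cluster KP
  updated: d(A,KP)=44, d(KP,M)=99/2, d(KP,R)=35/2, d(KP,W)=33
step 2: merge (A,R) at d=4; branch lengths A→2, R→2; new cluster AR
  updated: d(AR,KP)=123/4, d(AR,M)=61/2, d(AR,W)=25
step 3: merge (AR,W) at d=25; branch lengths AR→21/2, W→25/2; new cluster ARW
  updated: d(ARW,KP)=63/2, d(ARW,M)=29
step 4: merge (ARW,M) at d=29; branch lengths ARW→2, M→29/2; new cluster AMRW
  updated: d(AMRW,KP)=36
step 5: merge (AMRW,KP) at d=36; branch lengths AMRW→7/2, KP→33/2; new cluster AKMPRW
final tree: ((((A:2,R:2):21/2,W:25/2):2,M:29/2):7/2,(K:3/2,P:3/2):33/2)
total length: 133/2

((((A:2,R:2):21/2,W:25/2):2,M:29/2):7/2,(K:3/2,P:3/2):33/2)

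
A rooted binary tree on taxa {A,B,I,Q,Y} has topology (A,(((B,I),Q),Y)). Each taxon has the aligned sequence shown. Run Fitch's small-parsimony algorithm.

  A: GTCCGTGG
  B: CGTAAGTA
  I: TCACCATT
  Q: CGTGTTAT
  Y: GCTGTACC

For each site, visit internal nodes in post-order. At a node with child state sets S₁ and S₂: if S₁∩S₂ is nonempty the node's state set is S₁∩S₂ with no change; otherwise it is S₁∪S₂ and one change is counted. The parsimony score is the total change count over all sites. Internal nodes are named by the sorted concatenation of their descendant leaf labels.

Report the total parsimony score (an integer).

BI@0: {C} ∪ {T} = {C,T} (union, +1)
BIQ@0: {C,T} ∩ {C} = {C} (intersection, +0)
BIQY@0: {C} ∪ {G} = {C,G} (union, +1)
ABIQY@0: {G} ∩ {C,G} = {G} (intersection, +0)
BI@1: {G} ∪ {C} = {C,G} (union, +1)
BIQ@1: {C,G} ∩ {G} = {G} (intersection, +0)
BIQY@1: {G} ∪ {C} = {C,G} (union, +1)
ABIQY@1: {T} ∪ {C,G} = {C,G,T} (union, +1)
BI@2: {T} ∪ {A} = {A,T} (union, +1)
BIQ@2: {A,T} ∩ {T} = {T} (intersection, +0)
BIQY@2: {T} ∩ {T} = {T} (intersection, +0)
ABIQY@2: {C} ∪ {T} = {C,T} (union, +1)
BI@3: {A} ∪ {C} = {A,C} (union, +1)
BIQ@3: {A,C} ∪ {G} = {A,C,G} (union, +1)
BIQY@3: {A,C,G} ∩ {G} = {G} (intersection, +0)
ABIQY@3: {C} ∪ {G} = {C,G} (union, +1)
BI@4: {A} ∪ {C} = {A,C} (union, +1)
BIQ@4: {A,C} ∪ {T} = {A,C,T} (union, +1)
BIQY@4: {A,C,T} ∩ {T} = {T} (intersection, +0)
ABIQY@4: {G} ∪ {T} = {G,T} (union, +1)
BI@5: {G} ∪ {A} = {A,G} (union, +1)
BIQ@5: {A,G} ∪ {T} = {A,G,T} (union, +1)
BIQY@5: {A,G,T} ∩ {A} = {A} (intersection, +0)
ABIQY@5: {T} ∪ {A} = {A,T} (union, +1)
BI@6: {T} ∩ {T} = {T} (intersection, +0)
BIQ@6: {T} ∪ {A} = {A,T} (union, +1)
BIQY@6: {A,T} ∪ {C} = {A,C,T} (union, +1)
ABIQY@6: {G} ∪ {A,C,T} = {A,C,G,T} (union, +1)
BI@7: {A} ∪ {T} = {A,T} (union, +1)
BIQ@7: {A,T} ∩ {T} = {T} (intersection, +0)
BIQY@7: {T} ∪ {C} = {C,T} (union, +1)
ABIQY@7: {G} ∪ {C,T} = {C,G,T} (union, +1)
per-site changes: [2, 3, 2, 3, 3, 3, 3, 3]; total = 22

22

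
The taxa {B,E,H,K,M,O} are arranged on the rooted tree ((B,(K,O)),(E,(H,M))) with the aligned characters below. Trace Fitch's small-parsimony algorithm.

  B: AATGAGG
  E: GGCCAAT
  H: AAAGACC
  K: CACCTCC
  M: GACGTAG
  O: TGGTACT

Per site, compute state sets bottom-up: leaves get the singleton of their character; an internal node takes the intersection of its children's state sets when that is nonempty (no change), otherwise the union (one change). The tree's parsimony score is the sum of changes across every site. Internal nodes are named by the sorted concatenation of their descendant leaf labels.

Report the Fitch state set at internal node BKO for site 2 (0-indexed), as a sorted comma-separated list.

[col 0] KO: children K:{C}, O:{T} ∪→ {C,T}; cost 1
[col 0] BKO: children B:{A}, KO:{C,T} ∪→ {A,C,T}; cost 1
[col 0] HM: children H:{A}, M:{G} ∪→ {A,G}; cost 1
[col 0] EHM: children E:{G}, HM:{A,G} ∩→ {G}; cost 0
[col 0] BEHKMO: children BKO:{A,C,T}, EHM:{G} ∪→ {A,C,G,T}; cost 1
[col 1] KO: children K:{A}, O:{G} ∪→ {A,G}; cost 1
[col 1] BKO: children B:{A}, KO:{A,G} ∩→ {A}; cost 0
[col 1] HM: children H:{A}, M:{A} ∩→ {A}; cost 0
[col 1] EHM: children E:{G}, HM:{A} ∪→ {A,G}; cost 1
[col 1] BEHKMO: children BKO:{A}, EHM:{A,G} ∩→ {A}; cost 0
[col 2] KO: children K:{C}, O:{G} ∪→ {C,G}; cost 1
[col 2] BKO: children B:{T}, KO:{C,G} ∪→ {C,G,T}; cost 1
[col 2] HM: children H:{A}, M:{C} ∪→ {A,C}; cost 1
[col 2] EHM: children E:{C}, HM:{A,C} ∩→ {C}; cost 0
[col 2] BEHKMO: children BKO:{C,G,T}, EHM:{C} ∩→ {C}; cost 0
[col 3] KO: children K:{C}, O:{T} ∪→ {C,T}; cost 1
[col 3] BKO: children B:{G}, KO:{C,T} ∪→ {C,G,T}; cost 1
[col 3] HM: children H:{G}, M:{G} ∩→ {G}; cost 0
[col 3] EHM: children E:{C}, HM:{G} ∪→ {C,G}; cost 1
[col 3] BEHKMO: children BKO:{C,G,T}, EHM:{C,G} ∩→ {C,G}; cost 0
[col 4] KO: children K:{T}, O:{A} ∪→ {A,T}; cost 1
[col 4] BKO: children B:{A}, KO:{A,T} ∩→ {A}; cost 0
[col 4] HM: children H:{A}, M:{T} ∪→ {A,T}; cost 1
[col 4] EHM: children E:{A}, HM:{A,T} ∩→ {A}; cost 0
[col 4] BEHKMO: children BKO:{A}, EHM:{A} ∩→ {A}; cost 0
[col 5] KO: children K:{C}, O:{C} ∩→ {C}; cost 0
[col 5] BKO: children B:{G}, KO:{C} ∪→ {C,G}; cost 1
[col 5] HM: children H:{C}, M:{A} ∪→ {A,C}; cost 1
[col 5] EHM: children E:{A}, HM:{A,C} ∩→ {A}; cost 0
[col 5] BEHKMO: children BKO:{C,G}, EHM:{A} ∪→ {A,C,G}; cost 1
[col 6] KO: children K:{C}, O:{T} ∪→ {C,T}; cost 1
[col 6] BKO: children B:{G}, KO:{C,T} ∪→ {C,G,T}; cost 1
[col 6] HM: children H:{C}, M:{G} ∪→ {C,G}; cost 1
[col 6] EHM: children E:{T}, HM:{C,G} ∪→ {C,G,T}; cost 1
[col 6] BEHKMO: children BKO:{C,G,T}, EHM:{C,G,T} ∩→ {C,G,T}; cost 0
per-site changes: [4, 2, 3, 3, 2, 3, 4]; total = 21

C,G,T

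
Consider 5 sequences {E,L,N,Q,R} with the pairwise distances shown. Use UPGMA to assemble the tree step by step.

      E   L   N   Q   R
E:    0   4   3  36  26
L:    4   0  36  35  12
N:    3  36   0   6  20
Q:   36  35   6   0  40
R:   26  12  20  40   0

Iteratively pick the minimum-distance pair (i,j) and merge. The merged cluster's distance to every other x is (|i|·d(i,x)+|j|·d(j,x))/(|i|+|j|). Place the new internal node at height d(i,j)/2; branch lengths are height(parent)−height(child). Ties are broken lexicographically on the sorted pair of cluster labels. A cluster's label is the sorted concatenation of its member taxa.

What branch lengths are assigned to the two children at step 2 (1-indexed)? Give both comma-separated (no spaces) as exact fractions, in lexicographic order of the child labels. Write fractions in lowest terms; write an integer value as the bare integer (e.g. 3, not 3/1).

iteration 1: select E,N (d=3); attach at lengths (3/2, 3/2); label the merged cluster EN
  updated: d(EN,L)=20, d(EN,Q)=21, d(EN,R)=23
iteration 2: select L,R (d=12); attach at lengths (6, 6); label the merged cluster LR
  updated: d(EN,LR)=43/2, d(LR,Q)=75/2
iteration 3: select EN,Q (d=21); attach at lengths (9, 21/2); label the merged cluster ENQ
  updated: d(ENQ,LR)=161/6
iteration 4: select ENQ,LR (d=161/6); attach at lengths (35/12, 89/12); label the merged cluster ELNQR
final tree: (((E:3/2,N:3/2):9,Q:21/2):35/12,(L:6,R:6):89/12)
total length: 269/6

6,6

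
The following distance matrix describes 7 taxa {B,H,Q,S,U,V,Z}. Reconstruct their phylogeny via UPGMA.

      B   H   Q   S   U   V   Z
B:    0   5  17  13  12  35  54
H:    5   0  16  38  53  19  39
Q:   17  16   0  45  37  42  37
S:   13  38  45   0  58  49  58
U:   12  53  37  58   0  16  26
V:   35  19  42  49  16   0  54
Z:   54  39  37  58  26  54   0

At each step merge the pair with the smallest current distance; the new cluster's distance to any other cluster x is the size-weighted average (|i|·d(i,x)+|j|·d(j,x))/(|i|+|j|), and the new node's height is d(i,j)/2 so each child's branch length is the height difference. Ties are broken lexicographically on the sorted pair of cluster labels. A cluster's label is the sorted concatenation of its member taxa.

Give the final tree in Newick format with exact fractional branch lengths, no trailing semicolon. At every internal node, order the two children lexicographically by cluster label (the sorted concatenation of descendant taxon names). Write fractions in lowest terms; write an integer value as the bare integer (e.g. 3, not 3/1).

iteration 1: select B,H (d=5); attach at lengths (5/2, 5/2); label the merged cluster BH
  updated: d(BH,Q)=33/2, d(BH,S)=51/2, d(BH,U)=65/2, d(BH,V)=27, d(BH,Z)=93/2
iteration 2: select U,V (d=16); attach at lengths (8, 8); label the merged cluster UV
  updated: d(BH,UV)=119/4, d(Q,UV)=79/2, d(S,UV)=107/2, d(UV,Z)=40
iteration 3: select BH,Q (d=33/2); attach at lengths (23/4, 33/4); label the merged cluster BHQ
  updated: d(BHQ,S)=32, d(BHQ,UV)=33, d(BHQ,Z)=130/3
iteration 4: select BHQ,S (d=32); attach at lengths (31/4, 16); label the merged cluster BHQS
  updated: d(BHQS,UV)=305/8, d(BHQS,Z)=47
iteration 5: select BHQS,UV (d=305/8); attach at lengths (49/16, 177/16); label the merged cluster BHQSUV
  updated: d(BHQSUV,Z)=134/3
iteration 6: select BHQSUV,Z (d=134/3); attach at lengths (157/48, 67/3); label the merged cluster BHQSUVZ
final tree: (((((B:5/2,H:5/2):23/4,Q:33/4):31/4,S:16):49/16,(U:8,V:8):177/16):157/48,Z:67/3)
total length: 4727/48

(((((B:5/2,H:5/2):23/4,Q:33/4):31/4,S:16):49/16,(U:8,V:8):177/16):157/48,Z:67/3)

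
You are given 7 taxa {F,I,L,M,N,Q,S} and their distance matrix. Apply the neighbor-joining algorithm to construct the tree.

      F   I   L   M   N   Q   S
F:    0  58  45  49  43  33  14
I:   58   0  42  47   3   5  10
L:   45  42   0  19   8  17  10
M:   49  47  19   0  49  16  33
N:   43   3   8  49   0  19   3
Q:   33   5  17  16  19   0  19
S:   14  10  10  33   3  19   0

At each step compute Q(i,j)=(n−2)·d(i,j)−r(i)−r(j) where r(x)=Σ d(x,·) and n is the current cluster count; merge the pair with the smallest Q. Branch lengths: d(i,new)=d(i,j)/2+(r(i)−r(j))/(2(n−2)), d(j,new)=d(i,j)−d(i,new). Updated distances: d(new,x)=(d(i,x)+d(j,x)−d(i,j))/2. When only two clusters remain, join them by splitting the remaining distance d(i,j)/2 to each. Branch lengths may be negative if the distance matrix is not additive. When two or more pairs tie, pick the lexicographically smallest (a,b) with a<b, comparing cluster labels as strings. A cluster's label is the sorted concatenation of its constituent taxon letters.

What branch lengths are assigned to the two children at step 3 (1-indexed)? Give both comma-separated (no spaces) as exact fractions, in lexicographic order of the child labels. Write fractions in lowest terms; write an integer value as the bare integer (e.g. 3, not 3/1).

1. join I+N (d=3, Q=-275) ⇒ IN; edges |I|=11/2, |N|=-5/2
  updated: d(F,IN)=49, d(IN,L)=47/2, d(IN,M)=93/2, d(IN,Q)=21/2, d(IN,S)=5
2. join F+S (d=14, Q=-215) ⇒ FS; edges |F|=165/8, |S|=-53/8
  updated: d(FS,IN)=20, d(FS,L)=41/2, d(FS,M)=34, d(FS,Q)=19
3. join L+M (d=19, Q=-277/2) ⇒ LM; edges |L|=43/12, |M|=185/12
  updated: d(FS,LM)=71/4, d(IN,LM)=51/2, d(LM,Q)=7
4. join FS+IN (d=20, Q=-291/4) ⇒ FINS; edges |FS|=163/16, |IN|=157/16
  updated: d(FINS,LM)=93/8, d(FINS,Q)=19/4
5. join FINS+LM (d=93/8, Q=-187/8) ⇒ FILMNS; edges |FINS|=75/16, |LM|=111/16
  updated: d(FILMNS,Q)=1/16
6. join FILMNS+Q (d=1/16) ⇒ FILMNQS; edges |FILMNS|=1/32, |Q|=1/32
final tree: ((((F:165/8,S:-53/8):163/16,(I:11/2,N:-5/2):157/16):75/16,(L:43/12,M:185/12):111/16):1/32,Q:1/32)
total length: 1083/16

43/12,185/12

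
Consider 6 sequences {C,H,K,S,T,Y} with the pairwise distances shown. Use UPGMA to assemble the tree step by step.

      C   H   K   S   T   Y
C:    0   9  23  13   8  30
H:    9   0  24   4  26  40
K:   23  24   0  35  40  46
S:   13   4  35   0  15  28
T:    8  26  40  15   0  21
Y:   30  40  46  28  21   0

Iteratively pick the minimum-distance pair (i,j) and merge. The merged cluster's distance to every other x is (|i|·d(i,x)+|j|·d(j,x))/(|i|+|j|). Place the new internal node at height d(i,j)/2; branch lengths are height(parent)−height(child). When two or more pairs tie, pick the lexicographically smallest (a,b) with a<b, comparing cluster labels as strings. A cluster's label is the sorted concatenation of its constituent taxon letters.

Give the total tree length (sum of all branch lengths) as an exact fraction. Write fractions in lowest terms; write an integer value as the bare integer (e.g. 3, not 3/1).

1247/20

1. join H+S (d=4) ⇒ HS; edges |H|=2, |S|=2
  updated: d(C,HS)=11, d(HS,K)=59/2, d(HS,T)=41/2, d(HS,Y)=34
2. join C+T (d=8) ⇒ CT; edges |C|=4, |T|=4
  updated: d(CT,HS)=63/4, d(CT,K)=63/2, d(CT,Y)=51/2
3. join CT+HS (d=63/4) ⇒ CHST; edges |CT|=31/8, |HS|=47/8
  updated: d(CHST,K)=61/2, d(CHST,Y)=119/4
4. join CHST+Y (d=119/4) ⇒ CHSTY; edges |CHST|=7, |Y|=119/8
  updated: d(CHSTY,K)=168/5
5. join CHSTY+K (d=168/5) ⇒ CHKSTY; edges |CHSTY|=77/40, |K|=84/5
final tree: ((((C:4,T:4):31/8,(H:2,S:2):47/8):7,Y:119/8):77/40,K:84/5)
total length: 1247/20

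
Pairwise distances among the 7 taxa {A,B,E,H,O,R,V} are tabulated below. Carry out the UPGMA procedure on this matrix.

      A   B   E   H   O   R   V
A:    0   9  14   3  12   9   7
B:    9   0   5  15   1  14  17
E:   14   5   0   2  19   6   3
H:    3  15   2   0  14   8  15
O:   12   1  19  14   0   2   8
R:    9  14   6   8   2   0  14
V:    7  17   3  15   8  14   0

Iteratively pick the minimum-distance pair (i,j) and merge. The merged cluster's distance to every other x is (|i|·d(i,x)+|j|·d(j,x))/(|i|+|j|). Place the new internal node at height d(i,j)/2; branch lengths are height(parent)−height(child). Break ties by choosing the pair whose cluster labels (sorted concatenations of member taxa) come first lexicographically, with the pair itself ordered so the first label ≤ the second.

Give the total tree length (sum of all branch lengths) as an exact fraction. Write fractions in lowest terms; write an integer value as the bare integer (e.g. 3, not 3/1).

iteration 1: select B,O (d=1); attach at lengths (1/2, 1/2); label the merged cluster BO
  updated: d(A,BO)=21/2, d(BO,E)=12, d(BO,H)=29/2, d(BO,R)=8, d(BO,V)=25/2
iteration 2: select E,H (d=2); attach at lengths (1, 1); label the merged cluster EH
  updated: d(A,EH)=17/2, d(BO,EH)=53/4, d(EH,R)=7, d(EH,V)=9
iteration 3: select A,V (d=7); attach at lengths (7/2, 7/2); label the merged cluster AV
  updated: d(AV,BO)=23/2, d(AV,EH)=35/4, d(AV,R)=23/2
iteration 4: select EH,R (d=7); attach at lengths (5/2, 7/2); label the merged cluster EHR
  updated: d(AV,EHR)=29/3, d(BO,EHR)=23/2
iteration 5: select AV,EHR (d=29/3); attach at lengths (4/3, 4/3); label the merged cluster AEHRV
  updated: d(AEHRV,BO)=23/2
iteration 6: select AEHRV,BO (d=23/2); attach at lengths (11/12, 21/4); label the merged cluster ABEHORV
final tree: (((A:7/2,V:7/2):4/3,((E:1,H:1):5/2,R:7/2):4/3):11/12,(B:1/2,O:1/2):21/4)
total length: 149/6

149/6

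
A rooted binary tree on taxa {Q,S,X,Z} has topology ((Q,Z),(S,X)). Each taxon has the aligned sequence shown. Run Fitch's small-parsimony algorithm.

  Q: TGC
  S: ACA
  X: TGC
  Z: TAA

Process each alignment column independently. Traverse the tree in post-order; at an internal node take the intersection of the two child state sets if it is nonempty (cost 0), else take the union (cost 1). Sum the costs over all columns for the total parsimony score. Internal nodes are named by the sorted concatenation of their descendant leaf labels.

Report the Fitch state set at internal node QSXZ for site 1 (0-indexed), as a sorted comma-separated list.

G

QZ@0: {T} ∩ {T} = {T} (intersection, +0)
SX@0: {A} ∪ {T} = {A,T} (union, +1)
QSXZ@0: {T} ∩ {A,T} = {T} (intersection, +0)
QZ@1: {G} ∪ {A} = {A,G} (union, +1)
SX@1: {C} ∪ {G} = {C,G} (union, +1)
QSXZ@1: {A,G} ∩ {C,G} = {G} (intersection, +0)
QZ@2: {C} ∪ {A} = {A,C} (union, +1)
SX@2: {A} ∪ {C} = {A,C} (union, +1)
QSXZ@2: {A,C} ∩ {A,C} = {A,C} (intersection, +0)
per-site changes: [1, 2, 2]; total = 5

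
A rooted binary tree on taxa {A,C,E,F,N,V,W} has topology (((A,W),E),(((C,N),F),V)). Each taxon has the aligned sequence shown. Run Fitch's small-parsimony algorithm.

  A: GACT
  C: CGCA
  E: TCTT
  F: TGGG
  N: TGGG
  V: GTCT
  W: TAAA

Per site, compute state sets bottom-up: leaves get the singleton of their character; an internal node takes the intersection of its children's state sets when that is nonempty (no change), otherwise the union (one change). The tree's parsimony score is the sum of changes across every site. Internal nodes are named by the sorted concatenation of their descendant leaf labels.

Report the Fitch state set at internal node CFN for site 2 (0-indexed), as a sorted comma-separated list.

G

AW@0: {G} ∪ {T} = {G,T} (union, +1)
AEW@0: {G,T} ∩ {T} = {T} (intersection, +0)
CN@0: {C} ∪ {T} = {C,T} (union, +1)
CFN@0: {C,T} ∩ {T} = {T} (intersection, +0)
CFNV@0: {T} ∪ {G} = {G,T} (union, +1)
ACEFNVW@0: {T} ∩ {G,T} = {T} (intersection, +0)
AW@1: {A} ∩ {A} = {A} (intersection, +0)
AEW@1: {A} ∪ {C} = {A,C} (union, +1)
CN@1: {G} ∩ {G} = {G} (intersection, +0)
CFN@1: {G} ∩ {G} = {G} (intersection, +0)
CFNV@1: {G} ∪ {T} = {G,T} (union, +1)
ACEFNVW@1: {A,C} ∪ {G,T} = {A,C,G,T} (union, +1)
AW@2: {C} ∪ {A} = {A,C} (union, +1)
AEW@2: {A,C} ∪ {T} = {A,C,T} (union, +1)
CN@2: {C} ∪ {G} = {C,G} (union, +1)
CFN@2: {C,G} ∩ {G} = {G} (intersection, +0)
CFNV@2: {G} ∪ {C} = {C,G} (union, +1)
ACEFNVW@2: {A,C,T} ∩ {C,G} = {C} (intersection, +0)
AW@3: {T} ∪ {A} = {A,T} (union, +1)
AEW@3: {A,T} ∩ {T} = {T} (intersection, +0)
CN@3: {A} ∪ {G} = {A,G} (union, +1)
CFN@3: {A,G} ∩ {G} = {G} (intersection, +0)
CFNV@3: {G} ∪ {T} = {G,T} (union, +1)
ACEFNVW@3: {T} ∩ {G,T} = {T} (intersection, +0)
per-site changes: [3, 3, 4, 3]; total = 13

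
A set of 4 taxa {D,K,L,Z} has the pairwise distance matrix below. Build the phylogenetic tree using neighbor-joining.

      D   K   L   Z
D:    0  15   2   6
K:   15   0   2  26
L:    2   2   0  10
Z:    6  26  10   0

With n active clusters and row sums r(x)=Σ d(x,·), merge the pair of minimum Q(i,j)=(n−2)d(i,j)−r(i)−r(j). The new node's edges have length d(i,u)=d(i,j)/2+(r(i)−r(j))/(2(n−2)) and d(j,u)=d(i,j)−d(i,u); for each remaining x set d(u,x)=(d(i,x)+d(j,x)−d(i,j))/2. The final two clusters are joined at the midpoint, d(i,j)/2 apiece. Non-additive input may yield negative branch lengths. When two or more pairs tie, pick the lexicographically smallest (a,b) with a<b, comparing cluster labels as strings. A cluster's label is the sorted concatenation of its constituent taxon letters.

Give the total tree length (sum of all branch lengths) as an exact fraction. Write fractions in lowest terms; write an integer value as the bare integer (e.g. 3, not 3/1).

69/4

1. join D+Z (d=6, Q=-53) ⇒ DZ; edges |D|=-7/4, |Z|=31/4
  updated: d(DZ,K)=35/2, d(DZ,L)=3
2. join DZ+K (d=35/2, Q=-45/2) ⇒ DKZ; edges |DZ|=37/4, |K|=33/4
  updated: d(DKZ,L)=-25/4
3. join DKZ+L (d=-25/4) ⇒ DKLZ; edges |DKZ|=-25/8, |L|=-25/8
final tree: (((D:-7/4,Z:31/4):37/4,K:33/4):-25/8,L:-25/8)
total length: 69/4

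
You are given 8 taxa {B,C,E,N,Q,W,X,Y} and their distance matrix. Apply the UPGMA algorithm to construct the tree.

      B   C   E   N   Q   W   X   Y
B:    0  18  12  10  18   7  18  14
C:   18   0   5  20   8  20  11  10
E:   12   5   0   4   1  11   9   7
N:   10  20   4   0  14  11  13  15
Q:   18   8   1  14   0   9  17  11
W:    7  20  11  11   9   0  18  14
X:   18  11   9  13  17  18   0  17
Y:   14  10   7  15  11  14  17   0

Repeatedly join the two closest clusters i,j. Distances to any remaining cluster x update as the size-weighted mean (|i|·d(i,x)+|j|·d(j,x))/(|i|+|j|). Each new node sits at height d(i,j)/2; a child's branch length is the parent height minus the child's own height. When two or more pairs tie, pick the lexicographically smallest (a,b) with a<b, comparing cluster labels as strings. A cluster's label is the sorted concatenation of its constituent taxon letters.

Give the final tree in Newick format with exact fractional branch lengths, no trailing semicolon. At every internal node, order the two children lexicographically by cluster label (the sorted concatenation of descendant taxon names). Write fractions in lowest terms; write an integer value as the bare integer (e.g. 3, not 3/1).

iteration 1: select E,Q (d=1); attach at lengths (1/2, 1/2); label the merged cluster EQ
  updated: d(B,EQ)=15, d(C,EQ)=13/2, d(EQ,N)=9, d(EQ,W)=10, d(EQ,X)=13, d(EQ,Y)=9
iteration 2: select C,EQ (d=13/2); attach at lengths (13/4, 11/4); label the merged cluster CEQ
  updated: d(B,CEQ)=16, d(CEQ,N)=38/3, d(CEQ,W)=40/3, d(CEQ,X)=37/3, d(CEQ,Y)=28/3
iteration 3: select B,W (d=7); attach at lengths (7/2, 7/2); label the merged cluster BW
  updated: d(BW,CEQ)=44/3, d(BW,N)=21/2, d(BW,X)=18, d(BW,Y)=14
iteration 4: select CEQ,Y (d=28/3); attach at lengths (17/12, 14/3); label the merged cluster CEQY
  updated: d(BW,CEQY)=29/2, d(CEQY,N)=53/4, d(CEQY,X)=27/2
iteration 5: select BW,N (d=21/2); attach at lengths (7/4, 21/4); label the merged cluster BNW
  updated: d(BNW,CEQY)=169/12, d(BNW,X)=49/3
iteration 6: select CEQY,X (d=27/2); attach at lengths (25/12, 27/4); label the merged cluster CEQXY
  updated: d(BNW,CEQXY)=218/15
iteration 7: select BNW,CEQXY (d=218/15); attach at lengths (121/60, 31/60); label the merged cluster BCENQWXY
final tree: (((B:7/2,W:7/2):7/4,N:21/4):121/60,(((C:13/4,(E:1/2,Q:1/2):11/4):17/12,Y:14/3):25/12,X:27/4):31/60)
total length: 769/20

(((B:7/2,W:7/2):7/4,N:21/4):121/60,(((C:13/4,(E:1/2,Q:1/2):11/4):17/12,Y:14/3):25/12,X:27/4):31/60)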